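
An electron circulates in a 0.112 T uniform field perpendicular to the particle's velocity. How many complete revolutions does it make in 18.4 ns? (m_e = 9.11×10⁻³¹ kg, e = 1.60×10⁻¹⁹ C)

N = 57

T = 2πm/(qB) = 2π(9.11×10^-31) / [(1×1.60×10^-19)(0.112)] = 3.1942×10^-10 s.
N = t/T = 1.84×10^-8 / 3.1942×10^-10 ≈ 57.60, so 57 complete revolutions.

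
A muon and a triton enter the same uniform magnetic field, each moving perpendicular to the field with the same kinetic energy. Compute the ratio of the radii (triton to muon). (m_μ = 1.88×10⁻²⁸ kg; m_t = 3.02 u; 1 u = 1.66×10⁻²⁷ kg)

r = √(2mK)/(qB) ⇒ at equal K, r ∝ √m/q.
r_{triton}/r_{muon} = 5.16.

ratio ≈ 5.16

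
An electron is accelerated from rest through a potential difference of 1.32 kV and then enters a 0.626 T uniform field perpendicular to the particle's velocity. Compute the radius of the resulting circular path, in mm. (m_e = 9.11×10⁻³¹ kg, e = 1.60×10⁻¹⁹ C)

r ≈ 0.196 mm

The kinetic energy gained is K = qV = (1×1.60×10^-19)(1320) = 2.11×10^-16 J.
v = √(2K/m) = 2.15×10^7 m/s.
r = mv/(qB) = (9.11×10^-31)(2.15×10^7) / [(1×1.60×10^-19)(0.626)] = 1.96×10^-4 m.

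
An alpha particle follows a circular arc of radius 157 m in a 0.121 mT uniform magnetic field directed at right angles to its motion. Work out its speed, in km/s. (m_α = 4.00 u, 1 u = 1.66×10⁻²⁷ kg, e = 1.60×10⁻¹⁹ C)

From qvB = mv²/r, v = qBr/m.
v = (2×1.60×10^-19)(1.21×10^-4)(157) / (6.64×10^-27) = 9.16×10^5 m/s.

v ≈ 916 km/s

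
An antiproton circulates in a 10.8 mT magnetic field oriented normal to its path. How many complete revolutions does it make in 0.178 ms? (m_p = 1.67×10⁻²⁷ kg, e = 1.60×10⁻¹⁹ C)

N = 29

T = 2πm/(qB) = 2π(1.67×10^-27) / [(1×1.60×10^-19)(0.0108)] = 6.0723×10^-6 s.
N = t/T = 1.78×10^-4 / 6.0723×10^-6 ≈ 29.31, so 29 complete revolutions.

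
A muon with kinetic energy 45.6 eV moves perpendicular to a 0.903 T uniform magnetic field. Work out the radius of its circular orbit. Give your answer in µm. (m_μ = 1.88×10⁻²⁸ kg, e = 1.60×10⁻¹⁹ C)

r ≈ 363 µm

Convert the energy: K = 45.6 eV = 7.30×10^-18 J.
v = √(2K/m) = √(2·7.30×10^-18/1.88×10^-28) = 2.79×10^5 m/s.
r = mv/(qB) = (1.88×10^-28)(2.79×10^5) / [(1×1.60×10^-19)(0.903)] = 3.63×10^-4 m.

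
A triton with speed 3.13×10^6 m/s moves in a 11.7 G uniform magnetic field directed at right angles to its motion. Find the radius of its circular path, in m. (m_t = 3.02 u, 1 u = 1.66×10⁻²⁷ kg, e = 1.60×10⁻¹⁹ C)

The magnetic force provides the centripetal force: qvB = mv²/r, so r = mv/(qB).
r = (5.01×10^-27 kg)(3.13×10^6 m/s) / [(1×1.60×10^-19 C)(1.17×10^-3 T)] = 83.8 m.

r ≈ 83.8 m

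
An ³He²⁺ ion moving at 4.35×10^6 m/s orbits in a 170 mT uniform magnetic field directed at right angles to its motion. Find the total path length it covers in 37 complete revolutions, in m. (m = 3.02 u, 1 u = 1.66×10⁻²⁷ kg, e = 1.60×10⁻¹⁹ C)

r = mv/(qB) = 0.401 m, so one revolution covers 2πr = 2.52 m.
In 37 revolutions: L = 37·2πr = 93.2 m.

L ≈ 93.2 m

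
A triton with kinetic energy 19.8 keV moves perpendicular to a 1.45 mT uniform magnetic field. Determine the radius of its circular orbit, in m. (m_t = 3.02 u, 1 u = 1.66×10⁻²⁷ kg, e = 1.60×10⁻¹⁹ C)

Convert the energy: K = 19.8 keV = 3.17×10^-15 J.
v = √(2K/m) = √(2·3.17×10^-15/5.01×10^-27) = 1.12×10^6 m/s.
r = mv/(qB) = (5.01×10^-27)(1.12×10^6) / [(1×1.60×10^-19)(1.45×10^-3)] = 24.3 m.

r ≈ 24.3 m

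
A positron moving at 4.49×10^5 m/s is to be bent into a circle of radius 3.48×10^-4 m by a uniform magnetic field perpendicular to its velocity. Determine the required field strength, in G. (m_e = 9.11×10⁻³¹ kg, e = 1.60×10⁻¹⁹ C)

B ≈ 73.5 G

qvB = mv²/r gives B = mv/(qr).
B = (9.11×10^-31)(4.49×10^5) / [(1×1.60×10^-19)(3.48×10^-4)] = 7.35×10^-3 T.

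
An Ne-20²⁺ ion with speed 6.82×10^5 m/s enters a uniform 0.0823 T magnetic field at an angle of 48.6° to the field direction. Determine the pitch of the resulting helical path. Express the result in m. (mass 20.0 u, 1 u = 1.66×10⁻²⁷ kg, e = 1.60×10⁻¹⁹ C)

pitch ≈ 3.57 m

The velocity component along B is v∥ = v cos48.6° = 4.51×10^5 m/s.
The cyclotron period T = 2πm/(qB) = 7.92×10^-6 s is set by m, q, B alone.
Pitch = v∥·T = (4.51×10^5)(7.92×10^-6) = 3.57 m.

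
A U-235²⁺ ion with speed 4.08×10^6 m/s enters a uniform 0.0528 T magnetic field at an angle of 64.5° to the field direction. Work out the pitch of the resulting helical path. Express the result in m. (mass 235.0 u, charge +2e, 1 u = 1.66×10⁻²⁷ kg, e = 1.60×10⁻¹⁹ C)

The velocity component along B is v∥ = v cos64.5° = 1.76×10^6 m/s.
The cyclotron period T = 2πm/(qB) = 1.45×10^-4 s is set by m, q, B alone.
Pitch = v∥·T = (1.76×10^6)(1.45×10^-4) = 255 m.

pitch ≈ 255 m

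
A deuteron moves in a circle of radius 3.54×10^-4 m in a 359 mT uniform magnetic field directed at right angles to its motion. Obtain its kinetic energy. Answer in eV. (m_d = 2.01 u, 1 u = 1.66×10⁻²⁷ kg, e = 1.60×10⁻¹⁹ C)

v = qBr/m = (1×1.60×10^-19)(0.359)(3.54×10^-4) / (3.34×10^-27) = 6090 m/s.
K = ½mv² = 0.5·(3.34×10^-27)·(6090)² = 6.20×10^-20 J = 0.387 eV.

K ≈ 0.387 eV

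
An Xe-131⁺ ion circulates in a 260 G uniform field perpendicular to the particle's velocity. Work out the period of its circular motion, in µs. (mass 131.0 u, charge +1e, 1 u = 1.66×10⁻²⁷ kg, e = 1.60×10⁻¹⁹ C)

T ≈ 328 µs

The cyclotron period is independent of speed: T = 2πm/(qB).
T = 2π(2.17×10^-25) / [(1×1.60×10^-19)(0.0260)] = 3.28×10^-4 s.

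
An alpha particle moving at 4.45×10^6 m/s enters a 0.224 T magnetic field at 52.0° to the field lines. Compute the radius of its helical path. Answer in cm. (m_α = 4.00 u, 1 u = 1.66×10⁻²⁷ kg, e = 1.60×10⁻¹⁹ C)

r ≈ 32.5 cm

Only the perpendicular component v⊥ = v sin52.0° = 3.51×10^6 m/s is bent by the field.
r = m v⊥ /(qB) = (6.64×10^-27)(3.51×10^6) / [(2×1.60×10^-19)(0.224)] = 0.325 m.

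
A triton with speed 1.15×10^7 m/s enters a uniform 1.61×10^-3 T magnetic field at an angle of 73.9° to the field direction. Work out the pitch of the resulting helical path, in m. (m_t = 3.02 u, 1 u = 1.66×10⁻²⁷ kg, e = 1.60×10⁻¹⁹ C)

The velocity component along B is v∥ = v cos73.9° = 3.19×10^6 m/s.
The cyclotron period T = 2πm/(qB) = 1.22×10^-4 s is set by m, q, B alone.
Pitch = v∥·T = (3.19×10^6)(1.22×10^-4) = 390 m.

pitch ≈ 390 m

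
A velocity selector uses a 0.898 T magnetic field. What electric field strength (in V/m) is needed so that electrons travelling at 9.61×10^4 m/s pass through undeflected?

qE = qvB ⇒ E = vB = (9.61×10^4)(0.898) = 8.63×10^4 V/m.

E ≈ 8.63×10^4 V/m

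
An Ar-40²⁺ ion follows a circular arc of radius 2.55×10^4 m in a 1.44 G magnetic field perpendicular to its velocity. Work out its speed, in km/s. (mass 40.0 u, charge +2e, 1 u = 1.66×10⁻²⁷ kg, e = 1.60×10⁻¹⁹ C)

v ≈ 17700 km/s

From qvB = mv²/r, v = qBr/m.
v = (2×1.60×10^-19)(1.44×10^-4)(2.55×10^4) / (6.64×10^-26) = 1.77×10^7 m/s.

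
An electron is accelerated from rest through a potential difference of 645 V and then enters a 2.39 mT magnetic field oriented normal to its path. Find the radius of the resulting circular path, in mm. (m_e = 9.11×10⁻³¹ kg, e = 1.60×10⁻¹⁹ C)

r ≈ 35.9 mm

The kinetic energy gained is K = qV = (1×1.60×10^-19)(645) = 1.03×10^-16 J.
v = √(2K/m) = 1.51×10^7 m/s.
r = mv/(qB) = (9.11×10^-31)(1.51×10^7) / [(1×1.60×10^-19)(2.39×10^-3)] = 0.0359 m.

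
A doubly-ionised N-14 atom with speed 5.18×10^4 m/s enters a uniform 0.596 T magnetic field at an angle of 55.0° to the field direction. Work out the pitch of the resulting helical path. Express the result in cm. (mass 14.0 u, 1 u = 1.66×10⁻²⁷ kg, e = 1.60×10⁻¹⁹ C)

pitch ≈ 2.27 cm

The velocity component along B is v∥ = v cos55.0° = 2.97×10^4 m/s.
The cyclotron period T = 2πm/(qB) = 7.66×10^-7 s is set by m, q, B alone.
Pitch = v∥·T = (2.97×10^4)(7.66×10^-7) = 0.0227 m.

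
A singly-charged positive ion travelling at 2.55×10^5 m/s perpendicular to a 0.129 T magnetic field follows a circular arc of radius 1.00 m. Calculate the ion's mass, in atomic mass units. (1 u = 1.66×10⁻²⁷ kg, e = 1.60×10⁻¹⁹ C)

m ≈ 48.8 u

qvB = mv²/r ⇒ m = qBr/v.
m = (1×1.60×10^-19)(0.129)(1.00) / (2.55×10^5) = 8.09×10^-26 kg = 48.8 u.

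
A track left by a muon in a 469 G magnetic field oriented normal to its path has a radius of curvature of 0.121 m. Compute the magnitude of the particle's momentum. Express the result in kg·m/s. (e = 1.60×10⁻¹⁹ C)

p ≈ 9.08×10^-22 kg·m/s

Since qvB = mv²/r, the momentum p = mv = qBr.
p = (1×1.60×10^-19)(0.0469)(0.121) = 9.08×10^-22 kg·m/s.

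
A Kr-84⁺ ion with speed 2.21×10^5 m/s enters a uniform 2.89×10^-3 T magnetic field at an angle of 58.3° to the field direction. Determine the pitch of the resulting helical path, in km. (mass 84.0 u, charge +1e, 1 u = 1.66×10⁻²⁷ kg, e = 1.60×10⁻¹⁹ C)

pitch ≈ 0.220 km

The velocity component along B is v∥ = v cos58.3° = 1.16×10^5 m/s.
The cyclotron period T = 2πm/(qB) = 1.89×10^-3 s is set by m, q, B alone.
Pitch = v∥·T = (1.16×10^5)(1.89×10^-3) = 220 m.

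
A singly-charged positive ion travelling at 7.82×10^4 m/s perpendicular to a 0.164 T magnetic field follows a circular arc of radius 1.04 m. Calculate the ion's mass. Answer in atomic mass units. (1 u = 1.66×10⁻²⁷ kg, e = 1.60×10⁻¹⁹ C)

qvB = mv²/r ⇒ m = qBr/v.
m = (1×1.60×10^-19)(0.164)(1.04) / (7.82×10^4) = 3.49×10^-25 kg = 210 u.

m ≈ 210 u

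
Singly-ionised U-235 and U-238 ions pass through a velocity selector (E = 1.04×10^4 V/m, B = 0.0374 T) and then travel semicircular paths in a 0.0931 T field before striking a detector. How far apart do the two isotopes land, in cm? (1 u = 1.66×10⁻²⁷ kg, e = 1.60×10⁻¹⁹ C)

Both emerge at v = E/B₁ = 2.78×10^5 m/s.
r = mv/(qB₂), so r₁ = 7.2823 m and r₂ = 7.3753 m, giving Δr = 0.0930 m.
After a semicircle each ion lands a diameter 2r from the entry slit, so the separation is 2Δr = 0.186 m.

Δd ≈ 18.6 cm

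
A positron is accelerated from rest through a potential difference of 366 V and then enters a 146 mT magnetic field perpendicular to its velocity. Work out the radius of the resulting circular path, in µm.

The kinetic energy gained is K = qV = (1×1.60×10^-19)(366) = 5.86×10^-17 J.
v = √(2K/m) = 1.13×10^7 m/s.
r = mv/(qB) = (9.11×10^-31)(1.13×10^7) / [(1×1.60×10^-19)(0.146)] = 4.42×10^-4 m.

r ≈ 442 µm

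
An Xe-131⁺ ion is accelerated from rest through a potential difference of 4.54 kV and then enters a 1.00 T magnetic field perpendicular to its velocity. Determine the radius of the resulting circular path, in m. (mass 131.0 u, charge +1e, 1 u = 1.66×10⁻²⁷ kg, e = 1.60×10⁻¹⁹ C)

The kinetic energy gained is K = qV = (1×1.60×10^-19)(4540) = 7.26×10^-16 J.
v = √(2K/m) = 8.17×10^4 m/s.
r = mv/(qB) = (2.17×10^-25)(8.17×10^4) / [(1×1.60×10^-19)(1.00)] = 0.111 m.

r ≈ 0.111 m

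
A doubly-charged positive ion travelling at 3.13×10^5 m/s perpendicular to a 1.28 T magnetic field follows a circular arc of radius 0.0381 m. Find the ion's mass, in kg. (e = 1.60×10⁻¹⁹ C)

qvB = mv²/r ⇒ m = qBr/v.
m = (2×1.60×10^-19)(1.28)(0.0381) / (3.13×10^5) = 4.99×10^-26 kg.

m ≈ 4.99×10^-26 kg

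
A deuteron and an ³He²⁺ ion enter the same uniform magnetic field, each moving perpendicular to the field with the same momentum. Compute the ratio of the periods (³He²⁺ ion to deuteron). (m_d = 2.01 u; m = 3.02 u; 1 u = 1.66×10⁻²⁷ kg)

ratio ≈ 0.751

T = 2πm/(qB) is independent of speed, so T₂/T₁ = (m₂/q₂)/(m₁/q₁).
T_{³He²⁺ ion}/T_{deuteron} = (5.01×10^-27/2e) / (3.34×10^-27/1e) = 0.751.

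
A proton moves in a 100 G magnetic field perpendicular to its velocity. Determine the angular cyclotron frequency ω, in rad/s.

ω = qB/m = (1×1.60×10^-19)(0.0100) / (1.67×10^-27) = 9.58×10^5 rad/s.

ω ≈ 9.58×10^5 rad/s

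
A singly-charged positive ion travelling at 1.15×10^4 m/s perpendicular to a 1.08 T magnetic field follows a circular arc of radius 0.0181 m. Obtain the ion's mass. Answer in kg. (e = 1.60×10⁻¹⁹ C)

m ≈ 2.72×10^-25 kg

qvB = mv²/r ⇒ m = qBr/v.
m = (1×1.60×10^-19)(1.08)(0.0181) / (1.15×10^4) = 2.72×10^-25 kg.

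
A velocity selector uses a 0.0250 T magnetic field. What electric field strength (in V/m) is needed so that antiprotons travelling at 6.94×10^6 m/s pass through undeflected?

E ≈ 1.74×10^5 V/m

qE = qvB ⇒ E = vB = (6.94×10^6)(0.0250) = 1.74×10^5 V/m.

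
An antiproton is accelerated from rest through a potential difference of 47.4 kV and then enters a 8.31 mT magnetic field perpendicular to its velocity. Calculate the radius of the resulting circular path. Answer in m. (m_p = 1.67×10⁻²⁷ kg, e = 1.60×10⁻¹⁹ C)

r ≈ 3.79 m

The kinetic energy gained is K = qV = (1×1.60×10^-19)(4.74×10^4) = 7.58×10^-15 J.
v = √(2K/m) = 3.01×10^6 m/s.
r = mv/(qB) = (1.67×10^-27)(3.01×10^6) / [(1×1.60×10^-19)(8.31×10^-3)] = 3.79 m.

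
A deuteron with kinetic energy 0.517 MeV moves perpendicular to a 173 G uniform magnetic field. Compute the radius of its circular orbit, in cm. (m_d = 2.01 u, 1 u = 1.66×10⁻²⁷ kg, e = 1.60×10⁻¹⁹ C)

r ≈ 849 cm

Convert the energy: K = 0.517 MeV = 8.27×10^-14 J.
v = √(2K/m) = √(2·8.27×10^-14/3.34×10^-27) = 7.04×10^6 m/s.
r = mv/(qB) = (3.34×10^-27)(7.04×10^6) / [(1×1.60×10^-19)(0.0173)] = 8.49 m.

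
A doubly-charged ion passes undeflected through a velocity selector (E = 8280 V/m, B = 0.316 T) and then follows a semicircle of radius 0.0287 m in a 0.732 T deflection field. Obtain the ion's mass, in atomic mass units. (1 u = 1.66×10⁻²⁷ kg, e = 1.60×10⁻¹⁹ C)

m ≈ 155 u

v = E/B₁ = 2.62×10^4 m/s.
From r = mv/(qB₂), m = qB₂r/v = (2×1.60×10^-19)(0.732)(0.0287) / (2.62×10^4) = 2.57×10^-25 kg.
In atomic mass units: m = 2.57×10^-25 / 1.66×10^-27 = 155 u.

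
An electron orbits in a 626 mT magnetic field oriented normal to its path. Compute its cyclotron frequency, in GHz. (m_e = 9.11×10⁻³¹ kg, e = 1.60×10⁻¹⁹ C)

f = qB/(2πm) = (1×1.60×10^-19)(0.626) / [2π(9.11×10^-31)] = 1.75×10^10 Hz.

f ≈ 17.5 GHz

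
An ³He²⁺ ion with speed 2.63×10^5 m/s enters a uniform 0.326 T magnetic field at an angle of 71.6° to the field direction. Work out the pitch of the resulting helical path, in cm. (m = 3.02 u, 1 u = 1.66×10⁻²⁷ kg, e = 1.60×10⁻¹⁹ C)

pitch ≈ 2.51 cm

The velocity component along B is v∥ = v cos71.6° = 8.30×10^4 m/s.
The cyclotron period T = 2πm/(qB) = 3.02×10^-7 s is set by m, q, B alone.
Pitch = v∥·T = (8.30×10^4)(3.02×10^-7) = 0.0251 m.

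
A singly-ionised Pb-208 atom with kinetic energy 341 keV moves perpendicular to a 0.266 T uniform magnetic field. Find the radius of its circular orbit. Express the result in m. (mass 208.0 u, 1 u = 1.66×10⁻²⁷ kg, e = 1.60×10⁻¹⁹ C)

r ≈ 4.56 m

Convert the energy: K = 341 keV = 5.46×10^-14 J.
v = √(2K/m) = √(2·5.46×10^-14/3.45×10^-25) = 5.62×10^5 m/s.
r = mv/(qB) = (3.45×10^-25)(5.62×10^5) / [(1×1.60×10^-19)(0.266)] = 4.56 m.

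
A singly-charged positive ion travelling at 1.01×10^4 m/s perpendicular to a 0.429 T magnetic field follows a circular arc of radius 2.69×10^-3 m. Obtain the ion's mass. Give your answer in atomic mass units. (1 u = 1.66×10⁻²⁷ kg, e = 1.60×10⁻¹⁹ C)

m ≈ 11.0 u

qvB = mv²/r ⇒ m = qBr/v.
m = (1×1.60×10^-19)(0.429)(2.69×10^-3) / (1.01×10^4) = 1.83×10^-26 kg = 11.0 u.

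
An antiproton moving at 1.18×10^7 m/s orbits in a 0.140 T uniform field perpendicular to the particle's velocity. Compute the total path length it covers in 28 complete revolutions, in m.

L ≈ 155 m

r = mv/(qB) = 0.880 m, so one revolution covers 2πr = 5.53 m.
In 28 revolutions: L = 28·2πr = 155 m.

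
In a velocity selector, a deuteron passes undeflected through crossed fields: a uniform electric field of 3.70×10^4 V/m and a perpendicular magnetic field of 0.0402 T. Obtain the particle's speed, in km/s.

v ≈ 920 km/s

For zero net force, qE = qvB, so v = E/B.
v = (3.70×10^4) / (0.0402) = 9.20×10^5 m/s.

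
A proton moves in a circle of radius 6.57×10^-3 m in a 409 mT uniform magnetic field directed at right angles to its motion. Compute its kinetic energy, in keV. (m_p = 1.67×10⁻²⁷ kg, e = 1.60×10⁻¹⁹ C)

v = qBr/m = (1×1.60×10^-19)(0.409)(6.57×10^-3) / (1.67×10^-27) = 2.57×10^5 m/s.
K = ½mv² = 0.5·(1.67×10^-27)·(2.57×10^5)² = 5.53×10^-17 J = 0.346 keV.

K ≈ 0.346 keV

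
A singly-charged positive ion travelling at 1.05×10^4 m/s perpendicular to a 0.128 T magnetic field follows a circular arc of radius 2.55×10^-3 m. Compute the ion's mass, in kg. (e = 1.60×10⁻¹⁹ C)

qvB = mv²/r ⇒ m = qBr/v.
m = (1×1.60×10^-19)(0.128)(2.55×10^-3) / (1.05×10^4) = 4.97×10^-27 kg.

m ≈ 4.97×10^-27 kg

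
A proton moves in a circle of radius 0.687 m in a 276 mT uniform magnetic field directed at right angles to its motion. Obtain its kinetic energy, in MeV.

v = qBr/m = (1×1.60×10^-19)(0.276)(0.687) / (1.67×10^-27) = 1.82×10^7 m/s.
K = ½mv² = 0.5·(1.67×10^-27)·(1.82×10^7)² = 2.76×10^-13 J = 1.72 MeV.

K ≈ 1.72 MeV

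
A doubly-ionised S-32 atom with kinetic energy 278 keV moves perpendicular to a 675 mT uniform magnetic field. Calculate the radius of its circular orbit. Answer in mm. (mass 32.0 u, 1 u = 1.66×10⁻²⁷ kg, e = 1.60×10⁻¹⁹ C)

r ≈ 318 mm

Convert the energy: K = 278 keV = 4.45×10^-14 J.
v = √(2K/m) = √(2·4.45×10^-14/5.31×10^-26) = 1.29×10^6 m/s.
r = mv/(qB) = (5.31×10^-26)(1.29×10^6) / [(2×1.60×10^-19)(0.675)] = 0.318 m.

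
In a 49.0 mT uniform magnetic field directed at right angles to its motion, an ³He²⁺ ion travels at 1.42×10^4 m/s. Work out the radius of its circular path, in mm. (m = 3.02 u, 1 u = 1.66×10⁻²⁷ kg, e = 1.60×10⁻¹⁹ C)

r ≈ 4.54 mm

The magnetic force provides the centripetal force: qvB = mv²/r, so r = mv/(qB).
r = (5.01×10^-27 kg)(1.42×10^4 m/s) / [(2×1.60×10^-19 C)(0.0490 T)] = 4.54×10^-3 m.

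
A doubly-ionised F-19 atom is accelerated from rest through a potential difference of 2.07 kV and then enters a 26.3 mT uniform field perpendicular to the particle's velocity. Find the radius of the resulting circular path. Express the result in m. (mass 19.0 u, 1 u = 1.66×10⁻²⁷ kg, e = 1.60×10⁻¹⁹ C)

The kinetic energy gained is K = qV = (2×1.60×10^-19)(2070) = 6.62×10^-16 J.
v = √(2K/m) = 2.05×10^5 m/s.
r = mv/(qB) = (3.15×10^-26)(2.05×10^5) / [(2×1.60×10^-19)(0.0263)] = 0.768 m.

r ≈ 0.768 m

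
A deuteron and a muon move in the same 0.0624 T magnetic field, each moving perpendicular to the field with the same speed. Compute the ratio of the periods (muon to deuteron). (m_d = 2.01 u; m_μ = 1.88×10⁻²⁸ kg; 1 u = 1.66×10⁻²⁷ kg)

T = 2πm/(qB) is independent of speed, so T₂/T₁ = (m₂/q₂)/(m₁/q₁).
T_{muon}/T_{deuteron} = (1.88×10^-28/1e) / (3.34×10^-27/1e) = 0.0563.

ratio ≈ 0.0563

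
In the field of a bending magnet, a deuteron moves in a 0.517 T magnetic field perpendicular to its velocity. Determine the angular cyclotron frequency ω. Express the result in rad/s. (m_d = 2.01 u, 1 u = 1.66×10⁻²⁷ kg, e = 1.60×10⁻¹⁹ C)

ω ≈ 2.48×10^7 rad/s

ω = qB/m = (1×1.60×10^-19)(0.517) / (3.34×10^-27) = 2.48×10^7 rad/s.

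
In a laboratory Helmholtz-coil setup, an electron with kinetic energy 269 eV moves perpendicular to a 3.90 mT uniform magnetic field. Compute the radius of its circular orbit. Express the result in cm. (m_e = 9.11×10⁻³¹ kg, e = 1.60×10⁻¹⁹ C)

r ≈ 1.42 cm

Convert the energy: K = 269 eV = 4.30×10^-17 J.
v = √(2K/m) = √(2·4.30×10^-17/9.11×10^-31) = 9.72×10^6 m/s.
r = mv/(qB) = (9.11×10^-31)(9.72×10^6) / [(1×1.60×10^-19)(3.90×10^-3)] = 0.0142 m.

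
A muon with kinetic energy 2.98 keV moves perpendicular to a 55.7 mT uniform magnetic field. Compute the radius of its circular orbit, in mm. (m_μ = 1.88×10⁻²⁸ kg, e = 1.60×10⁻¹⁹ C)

Convert the energy: K = 2.98 keV = 4.77×10^-16 J.
v = √(2K/m) = √(2·4.77×10^-16/1.88×10^-28) = 2.25×10^6 m/s.
r = mv/(qB) = (1.88×10^-28)(2.25×10^6) / [(1×1.60×10^-19)(0.0557)] = 0.0475 m.

r ≈ 47.5 mm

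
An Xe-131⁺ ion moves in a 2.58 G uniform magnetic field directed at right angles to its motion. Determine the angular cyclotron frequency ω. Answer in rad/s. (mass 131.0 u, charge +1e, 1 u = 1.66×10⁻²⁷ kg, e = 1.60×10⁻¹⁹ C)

ω ≈ 190 rad/s

ω = qB/m = (1×1.60×10^-19)(2.58×10^-4) / (2.17×10^-25) = 190 rad/s.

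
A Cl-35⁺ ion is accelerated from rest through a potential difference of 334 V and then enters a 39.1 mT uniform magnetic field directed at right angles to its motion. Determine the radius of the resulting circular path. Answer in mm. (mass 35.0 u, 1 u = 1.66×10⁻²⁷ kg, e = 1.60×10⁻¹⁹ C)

r ≈ 398 mm

The kinetic energy gained is K = qV = (1×1.60×10^-19)(334) = 5.34×10^-17 J.
v = √(2K/m) = 4.29×10^4 m/s.
r = mv/(qB) = (5.81×10^-26)(4.29×10^4) / [(1×1.60×10^-19)(0.0391)] = 0.398 m.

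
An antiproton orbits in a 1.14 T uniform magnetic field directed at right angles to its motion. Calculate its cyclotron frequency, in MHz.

f = qB/(2πm) = (1×1.60×10^-19)(1.14) / [2π(1.67×10^-27)] = 1.74×10^7 Hz.

f ≈ 17.4 MHz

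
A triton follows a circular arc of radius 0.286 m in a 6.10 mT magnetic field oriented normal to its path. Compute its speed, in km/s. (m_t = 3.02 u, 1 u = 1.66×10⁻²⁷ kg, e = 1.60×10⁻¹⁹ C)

v ≈ 55.7 km/s

From qvB = mv²/r, v = qBr/m.
v = (1×1.60×10^-19)(6.10×10^-3)(0.286) / (5.01×10^-27) = 5.57×10^4 m/s.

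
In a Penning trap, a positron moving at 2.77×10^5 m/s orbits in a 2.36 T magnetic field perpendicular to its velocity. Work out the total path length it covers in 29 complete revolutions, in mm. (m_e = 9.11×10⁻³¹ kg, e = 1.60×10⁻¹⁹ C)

r = mv/(qB) = 6.68×10^-7 m, so one revolution covers 2πr = 4.20×10^-6 m.
In 29 revolutions: L = 29·2πr = 1.22×10^-4 m.

L ≈ 0.122 mm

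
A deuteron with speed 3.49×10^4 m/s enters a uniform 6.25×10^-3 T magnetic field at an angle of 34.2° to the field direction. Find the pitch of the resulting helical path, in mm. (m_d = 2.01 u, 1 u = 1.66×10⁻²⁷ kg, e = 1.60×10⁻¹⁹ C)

The velocity component along B is v∥ = v cos34.2° = 2.89×10^4 m/s.
The cyclotron period T = 2πm/(qB) = 2.10×10^-5 s is set by m, q, B alone.
Pitch = v∥·T = (2.89×10^4)(2.10×10^-5) = 0.605 m.

pitch ≈ 605 mm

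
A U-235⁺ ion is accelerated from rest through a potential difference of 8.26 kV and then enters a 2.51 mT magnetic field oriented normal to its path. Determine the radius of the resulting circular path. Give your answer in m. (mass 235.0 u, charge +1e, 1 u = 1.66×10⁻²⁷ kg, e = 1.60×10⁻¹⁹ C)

r ≈ 80.0 m

The kinetic energy gained is K = qV = (1×1.60×10^-19)(8260) = 1.32×10^-15 J.
v = √(2K/m) = 8.23×10^4 m/s.
r = mv/(qB) = (3.90×10^-25)(8.23×10^4) / [(1×1.60×10^-19)(2.51×10^-3)] = 80.0 m.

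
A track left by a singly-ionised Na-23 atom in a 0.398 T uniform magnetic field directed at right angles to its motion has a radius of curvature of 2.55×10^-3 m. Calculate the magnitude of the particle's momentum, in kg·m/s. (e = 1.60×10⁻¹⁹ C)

p ≈ 1.62×10^-22 kg·m/s

Since qvB = mv²/r, the momentum p = mv = qBr.
p = (1×1.60×10^-19)(0.398)(2.55×10^-3) = 1.62×10^-22 kg·m/s.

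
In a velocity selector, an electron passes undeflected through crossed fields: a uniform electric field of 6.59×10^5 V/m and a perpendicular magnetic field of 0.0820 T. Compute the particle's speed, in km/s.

For zero net force, qE = qvB, so v = E/B.
v = (6.59×10^5) / (0.0820) = 8.04×10^6 m/s.

v ≈ 8040 km/s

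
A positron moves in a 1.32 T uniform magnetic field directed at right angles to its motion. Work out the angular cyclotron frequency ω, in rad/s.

ω = qB/m = (1×1.60×10^-19)(1.32) / (9.11×10^-31) = 2.32×10^11 rad/s.

ω ≈ 2.32×10^11 rad/s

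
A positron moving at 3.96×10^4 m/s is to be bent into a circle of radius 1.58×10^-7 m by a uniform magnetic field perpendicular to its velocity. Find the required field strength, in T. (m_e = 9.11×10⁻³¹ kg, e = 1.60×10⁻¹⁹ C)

B ≈ 1.43 T

qvB = mv²/r gives B = mv/(qr).
B = (9.11×10^-31)(3.96×10^4) / [(1×1.60×10^-19)(1.58×10^-7)] = 1.43 T.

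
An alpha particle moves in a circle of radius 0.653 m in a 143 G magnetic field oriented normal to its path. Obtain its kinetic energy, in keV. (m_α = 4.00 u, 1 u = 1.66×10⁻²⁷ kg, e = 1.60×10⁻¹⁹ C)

v = qBr/m = (2×1.60×10^-19)(0.0143)(0.653) / (6.64×10^-27) = 4.50×10^5 m/s.
K = ½mv² = 0.5·(6.64×10^-27)·(4.50×10^5)² = 6.72×10^-16 J = 4.20 keV.

K ≈ 4.20 keV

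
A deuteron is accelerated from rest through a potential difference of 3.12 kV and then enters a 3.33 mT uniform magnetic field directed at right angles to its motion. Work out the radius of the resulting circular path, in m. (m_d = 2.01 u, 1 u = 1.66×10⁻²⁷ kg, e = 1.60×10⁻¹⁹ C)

r ≈ 3.43 m

The kinetic energy gained is K = qV = (1×1.60×10^-19)(3120) = 4.99×10^-16 J.
v = √(2K/m) = 5.47×10^5 m/s.
r = mv/(qB) = (3.34×10^-27)(5.47×10^5) / [(1×1.60×10^-19)(3.33×10^-3)] = 3.43 m.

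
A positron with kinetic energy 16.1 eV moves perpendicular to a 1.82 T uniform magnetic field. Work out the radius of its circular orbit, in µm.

r ≈ 7.44 µm

Convert the energy: K = 16.1 eV = 2.58×10^-18 J.
v = √(2K/m) = √(2·2.58×10^-18/9.11×10^-31) = 2.38×10^6 m/s.
r = mv/(qB) = (9.11×10^-31)(2.38×10^6) / [(1×1.60×10^-19)(1.82)] = 7.44×10^-6 m.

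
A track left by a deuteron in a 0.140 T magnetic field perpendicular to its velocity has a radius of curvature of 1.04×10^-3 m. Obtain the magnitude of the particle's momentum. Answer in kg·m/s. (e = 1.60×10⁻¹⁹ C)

p ≈ 2.33×10^-23 kg·m/s

Since qvB = mv²/r, the momentum p = mv = qBr.
p = (1×1.60×10^-19)(0.140)(1.04×10^-3) = 2.33×10^-23 kg·m/s.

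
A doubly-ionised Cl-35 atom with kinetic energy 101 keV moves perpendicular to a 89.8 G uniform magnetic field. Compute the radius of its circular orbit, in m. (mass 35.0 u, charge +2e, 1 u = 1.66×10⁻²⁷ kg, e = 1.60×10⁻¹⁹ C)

r ≈ 15.1 m

Convert the energy: K = 101 keV = 1.62×10^-14 J.
v = √(2K/m) = √(2·1.62×10^-14/5.81×10^-26) = 7.46×10^5 m/s.
r = mv/(qB) = (5.81×10^-26)(7.46×10^5) / [(2×1.60×10^-19)(8.98×10^-3)] = 15.1 m.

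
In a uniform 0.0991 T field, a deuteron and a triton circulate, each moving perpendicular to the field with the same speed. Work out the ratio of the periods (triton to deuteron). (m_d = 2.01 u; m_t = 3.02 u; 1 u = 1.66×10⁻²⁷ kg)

T = 2πm/(qB) is independent of speed, so T₂/T₁ = (m₂/q₂)/(m₁/q₁).
T_{triton}/T_{deuteron} = (5.01×10^-27/1e) / (3.34×10^-27/1e) = 1.50.

ratio ≈ 1.50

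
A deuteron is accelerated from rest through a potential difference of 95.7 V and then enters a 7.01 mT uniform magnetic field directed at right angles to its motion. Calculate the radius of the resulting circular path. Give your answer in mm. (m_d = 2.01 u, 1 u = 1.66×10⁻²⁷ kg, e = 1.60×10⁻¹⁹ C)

The kinetic energy gained is K = qV = (1×1.60×10^-19)(95.7) = 1.53×10^-17 J.
v = √(2K/m) = 9.58×10^4 m/s.
r = mv/(qB) = (3.34×10^-27)(9.58×10^4) / [(1×1.60×10^-19)(7.01×10^-3)] = 0.285 m.

r ≈ 285 mm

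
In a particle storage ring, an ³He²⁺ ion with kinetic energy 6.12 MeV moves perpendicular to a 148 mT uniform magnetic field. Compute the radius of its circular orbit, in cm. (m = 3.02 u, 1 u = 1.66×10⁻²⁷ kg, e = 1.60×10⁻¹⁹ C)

r ≈ 209 cm

Convert the energy: K = 6.12 MeV = 9.79×10^-13 J.
v = √(2K/m) = √(2·9.79×10^-13/5.01×10^-27) = 1.98×10^7 m/s.
r = mv/(qB) = (5.01×10^-27)(1.98×10^7) / [(2×1.60×10^-19)(0.148)] = 2.09 m.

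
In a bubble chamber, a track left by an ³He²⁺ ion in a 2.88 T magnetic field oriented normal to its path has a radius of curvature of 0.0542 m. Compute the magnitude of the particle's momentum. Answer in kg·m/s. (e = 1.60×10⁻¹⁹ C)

Since qvB = mv²/r, the momentum p = mv = qBr.
p = (2×1.60×10^-19)(2.88)(0.0542) = 5.00×10^-20 kg·m/s.

p ≈ 5.00×10^-20 kg·m/s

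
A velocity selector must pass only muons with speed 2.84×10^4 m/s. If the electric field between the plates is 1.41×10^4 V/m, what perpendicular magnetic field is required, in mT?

qE = qvB ⇒ B = E/v = (1.41×10^4) / (2.84×10^4) = 0.496 T.

B ≈ 496 mT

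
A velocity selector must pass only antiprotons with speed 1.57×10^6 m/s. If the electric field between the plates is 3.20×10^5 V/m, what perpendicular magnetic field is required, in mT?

qE = qvB ⇒ B = E/v = (3.20×10^5) / (1.57×10^6) = 0.204 T.

B ≈ 204 mT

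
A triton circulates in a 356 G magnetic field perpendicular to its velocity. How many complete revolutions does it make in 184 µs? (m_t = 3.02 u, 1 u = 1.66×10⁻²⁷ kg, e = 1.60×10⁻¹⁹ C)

N = 33

T = 2πm/(qB) = 2π(5.0132×10^-27) / [(1×1.60×10^-19)(0.0356)] = 5.5300×10^-6 s.
N = t/T = 1.84×10^-4 / 5.5300×10^-6 ≈ 33.27, so 33 complete revolutions.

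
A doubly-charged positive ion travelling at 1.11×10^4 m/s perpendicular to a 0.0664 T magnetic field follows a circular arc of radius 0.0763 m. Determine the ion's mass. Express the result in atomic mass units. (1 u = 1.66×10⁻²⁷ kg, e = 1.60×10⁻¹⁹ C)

qvB = mv²/r ⇒ m = qBr/v.
m = (2×1.60×10^-19)(0.0664)(0.0763) / (1.11×10^4) = 1.46×10^-25 kg = 88.0 u.

m ≈ 88.0 u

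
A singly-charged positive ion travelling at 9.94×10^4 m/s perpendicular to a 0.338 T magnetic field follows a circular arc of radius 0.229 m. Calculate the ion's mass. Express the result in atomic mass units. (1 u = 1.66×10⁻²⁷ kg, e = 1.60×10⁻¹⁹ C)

m ≈ 75.1 u

qvB = mv²/r ⇒ m = qBr/v.
m = (1×1.60×10^-19)(0.338)(0.229) / (9.94×10^4) = 1.25×10^-25 kg = 75.1 u.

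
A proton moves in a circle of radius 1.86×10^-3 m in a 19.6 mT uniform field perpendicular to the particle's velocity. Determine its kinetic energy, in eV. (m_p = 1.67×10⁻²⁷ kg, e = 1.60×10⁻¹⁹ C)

v = qBr/m = (1×1.60×10^-19)(0.0196)(1.86×10^-3) / (1.67×10^-27) = 3490 m/s.
K = ½mv² = 0.5·(1.67×10^-27)·(3490)² = 1.02×10^-20 J = 0.0637 eV.

K ≈ 0.0637 eV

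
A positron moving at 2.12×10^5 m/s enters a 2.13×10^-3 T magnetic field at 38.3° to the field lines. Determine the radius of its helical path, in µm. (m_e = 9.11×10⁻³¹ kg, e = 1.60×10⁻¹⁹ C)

r ≈ 351 µm

Only the perpendicular component v⊥ = v sin38.3° = 1.31×10^5 m/s is bent by the field.
r = m v⊥ /(qB) = (9.11×10^-31)(1.31×10^5) / [(1×1.60×10^-19)(2.13×10^-3)] = 3.51×10^-4 m.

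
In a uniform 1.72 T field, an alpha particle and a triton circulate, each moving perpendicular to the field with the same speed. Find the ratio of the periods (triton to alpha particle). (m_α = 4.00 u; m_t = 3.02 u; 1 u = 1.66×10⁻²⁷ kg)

T = 2πm/(qB) is independent of speed, so T₂/T₁ = (m₂/q₂)/(m₁/q₁).
T_{triton}/T_{alpha particle} = (5.01×10^-27/1e) / (6.64×10^-27/2e) = 1.51.

ratio ≈ 1.51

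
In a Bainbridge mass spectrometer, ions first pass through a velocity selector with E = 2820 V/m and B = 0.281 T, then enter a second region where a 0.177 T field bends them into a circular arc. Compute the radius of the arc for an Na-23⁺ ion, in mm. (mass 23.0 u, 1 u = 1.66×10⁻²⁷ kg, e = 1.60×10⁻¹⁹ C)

r ≈ 13.5 mm

The selector passes v = E/B = 2820/0.281 = 1.00×10^4 m/s.
In the deflection region, r = mv/(qB₂) = (3.82×10^-26)(1.00×10^4) / [(1×1.60×10^-19)(0.177)] = 0.0135 m.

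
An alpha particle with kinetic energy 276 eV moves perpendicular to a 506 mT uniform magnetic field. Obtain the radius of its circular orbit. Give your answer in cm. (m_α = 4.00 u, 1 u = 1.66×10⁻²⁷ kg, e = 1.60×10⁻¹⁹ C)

Convert the energy: K = 276 eV = 4.42×10^-17 J.
v = √(2K/m) = √(2·4.42×10^-17/6.64×10^-27) = 1.15×10^5 m/s.
r = mv/(qB) = (6.64×10^-27)(1.15×10^5) / [(2×1.60×10^-19)(0.506)] = 4.73×10^-3 m.

r ≈ 0.473 cm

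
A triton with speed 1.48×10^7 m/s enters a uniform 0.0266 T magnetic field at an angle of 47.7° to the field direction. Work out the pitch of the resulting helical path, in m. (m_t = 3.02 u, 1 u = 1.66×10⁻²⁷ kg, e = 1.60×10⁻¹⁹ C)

The velocity component along B is v∥ = v cos47.7° = 9.96×10^6 m/s.
The cyclotron period T = 2πm/(qB) = 7.40×10^-6 s is set by m, q, B alone.
Pitch = v∥·T = (9.96×10^6)(7.40×10^-6) = 73.7 m.

pitch ≈ 73.7 m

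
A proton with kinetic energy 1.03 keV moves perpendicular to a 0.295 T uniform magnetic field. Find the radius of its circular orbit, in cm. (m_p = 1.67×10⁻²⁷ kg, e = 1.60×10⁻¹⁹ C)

r ≈ 1.57 cm

Convert the energy: K = 1.03 keV = 1.65×10^-16 J.
v = √(2K/m) = √(2·1.65×10^-16/1.67×10^-27) = 4.44×10^5 m/s.
r = mv/(qB) = (1.67×10^-27)(4.44×10^5) / [(1×1.60×10^-19)(0.295)] = 0.0157 m.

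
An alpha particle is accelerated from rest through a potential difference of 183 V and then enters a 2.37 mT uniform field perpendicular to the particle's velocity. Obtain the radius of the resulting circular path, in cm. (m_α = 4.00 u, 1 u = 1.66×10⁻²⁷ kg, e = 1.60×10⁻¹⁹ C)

r ≈ 116 cm

The kinetic energy gained is K = qV = (2×1.60×10^-19)(183) = 5.86×10^-17 J.
v = √(2K/m) = 1.33×10^5 m/s.
r = mv/(qB) = (6.64×10^-27)(1.33×10^5) / [(2×1.60×10^-19)(2.37×10^-3)] = 1.16 m.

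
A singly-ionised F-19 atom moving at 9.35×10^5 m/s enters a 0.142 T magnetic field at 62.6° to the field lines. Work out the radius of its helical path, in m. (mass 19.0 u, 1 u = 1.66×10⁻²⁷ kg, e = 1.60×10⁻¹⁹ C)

Only the perpendicular component v⊥ = v sin62.6° = 8.30×10^5 m/s is bent by the field.
r = m v⊥ /(qB) = (3.15×10^-26)(8.30×10^5) / [(1×1.60×10^-19)(0.142)] = 1.15 m.

r ≈ 1.15 m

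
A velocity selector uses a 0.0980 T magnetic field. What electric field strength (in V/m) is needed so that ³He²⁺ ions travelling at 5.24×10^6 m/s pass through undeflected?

E ≈ 5.14×10^5 V/m

qE = qvB ⇒ E = vB = (5.24×10^6)(0.0980) = 5.14×10^5 V/m.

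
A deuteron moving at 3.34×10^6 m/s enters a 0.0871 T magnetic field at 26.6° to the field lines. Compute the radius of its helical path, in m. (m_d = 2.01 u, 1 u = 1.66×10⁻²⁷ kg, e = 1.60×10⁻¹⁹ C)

Only the perpendicular component v⊥ = v sin26.6° = 1.50×10^6 m/s is bent by the field.
r = m v⊥ /(qB) = (3.34×10^-27)(1.50×10^6) / [(1×1.60×10^-19)(0.0871)] = 0.358 m.

r ≈ 0.358 m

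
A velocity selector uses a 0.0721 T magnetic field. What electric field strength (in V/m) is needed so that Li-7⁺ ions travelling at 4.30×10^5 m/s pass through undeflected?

E ≈ 3.10×10^4 V/m

qE = qvB ⇒ E = vB = (4.30×10^5)(0.0721) = 3.10×10^4 V/m.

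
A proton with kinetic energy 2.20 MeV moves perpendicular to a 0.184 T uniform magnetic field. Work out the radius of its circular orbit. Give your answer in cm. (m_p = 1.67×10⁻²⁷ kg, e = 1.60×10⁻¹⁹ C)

r ≈ 116 cm

Convert the energy: K = 2.20 MeV = 3.52×10^-13 J.
v = √(2K/m) = √(2·3.52×10^-13/1.67×10^-27) = 2.05×10^7 m/s.
r = mv/(qB) = (1.67×10^-27)(2.05×10^7) / [(1×1.60×10^-19)(0.184)] = 1.16 m.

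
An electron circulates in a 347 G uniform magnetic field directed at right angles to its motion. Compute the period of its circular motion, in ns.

The cyclotron period is independent of speed: T = 2πm/(qB).
T = 2π(9.11×10^-31) / [(1×1.60×10^-19)(0.0347)] = 1.03×10^-9 s.

T ≈ 1.03 ns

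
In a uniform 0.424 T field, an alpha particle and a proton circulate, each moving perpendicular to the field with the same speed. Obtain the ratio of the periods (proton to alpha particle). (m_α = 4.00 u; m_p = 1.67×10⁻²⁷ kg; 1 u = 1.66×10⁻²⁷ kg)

ratio ≈ 0.503

T = 2πm/(qB) is independent of speed, so T₂/T₁ = (m₂/q₂)/(m₁/q₁).
T_{proton}/T_{alpha particle} = (1.67×10^-27/1e) / (6.64×10^-27/2e) = 0.503.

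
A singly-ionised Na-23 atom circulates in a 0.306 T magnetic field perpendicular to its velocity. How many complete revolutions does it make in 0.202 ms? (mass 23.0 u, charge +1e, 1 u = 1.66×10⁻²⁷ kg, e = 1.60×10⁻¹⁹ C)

N = 41

T = 2πm/(qB) = 2π(3.818×10^-26) / [(1×1.60×10^-19)(0.306)] = 4.8998×10^-6 s.
N = t/T = 2.02×10^-4 / 4.8998×10^-6 ≈ 41.23, so 41 complete revolutions.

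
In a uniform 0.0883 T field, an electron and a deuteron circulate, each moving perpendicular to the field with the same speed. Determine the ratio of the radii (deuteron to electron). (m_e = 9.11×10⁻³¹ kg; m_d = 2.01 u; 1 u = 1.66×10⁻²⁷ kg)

r = mv/(qB) ⇒ at equal v, r ∝ m/q.
r_{deuteron}/r_{electron} = 3660.

ratio ≈ 3660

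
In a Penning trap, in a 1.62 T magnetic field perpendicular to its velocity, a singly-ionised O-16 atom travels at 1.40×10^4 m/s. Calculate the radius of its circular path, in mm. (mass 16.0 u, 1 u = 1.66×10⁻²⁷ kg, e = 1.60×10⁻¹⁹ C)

r ≈ 1.43 mm

The magnetic force provides the centripetal force: qvB = mv²/r, so r = mv/(qB).
r = (2.66×10^-26 kg)(1.40×10^4 m/s) / [(1×1.60×10^-19 C)(1.62 T)] = 1.43×10^-3 m.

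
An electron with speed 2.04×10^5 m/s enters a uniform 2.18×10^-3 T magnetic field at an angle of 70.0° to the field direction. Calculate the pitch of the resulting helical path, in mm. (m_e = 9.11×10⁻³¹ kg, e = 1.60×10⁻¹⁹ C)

pitch ≈ 1.14 mm

The velocity component along B is v∥ = v cos70.0° = 6.98×10^4 m/s.
The cyclotron period T = 2πm/(qB) = 1.64×10^-8 s is set by m, q, B alone.
Pitch = v∥·T = (6.98×10^4)(1.64×10^-8) = 1.14×10^-3 m.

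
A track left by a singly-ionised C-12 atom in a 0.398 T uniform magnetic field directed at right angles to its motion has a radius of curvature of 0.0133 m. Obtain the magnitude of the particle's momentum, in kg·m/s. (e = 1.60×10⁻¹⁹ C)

p ≈ 8.47×10^-22 kg·m/s

Since qvB = mv²/r, the momentum p = mv = qBr.
p = (1×1.60×10^-19)(0.398)(0.0133) = 8.47×10^-22 kg·m/s.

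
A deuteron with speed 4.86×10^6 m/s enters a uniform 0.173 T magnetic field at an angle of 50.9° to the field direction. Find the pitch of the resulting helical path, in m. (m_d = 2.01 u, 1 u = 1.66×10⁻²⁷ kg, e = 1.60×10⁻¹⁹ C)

The velocity component along B is v∥ = v cos50.9° = 3.07×10^6 m/s.
The cyclotron period T = 2πm/(qB) = 7.57×10^-7 s is set by m, q, B alone.
Pitch = v∥·T = (3.07×10^6)(7.57×10^-7) = 2.32 m.

pitch ≈ 2.32 m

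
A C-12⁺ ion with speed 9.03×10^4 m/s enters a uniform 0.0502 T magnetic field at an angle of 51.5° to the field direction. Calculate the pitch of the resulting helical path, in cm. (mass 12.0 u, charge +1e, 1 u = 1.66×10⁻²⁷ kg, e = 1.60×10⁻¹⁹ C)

pitch ≈ 87.6 cm

The velocity component along B is v∥ = v cos51.5° = 5.62×10^4 m/s.
The cyclotron period T = 2πm/(qB) = 1.56×10^-5 s is set by m, q, B alone.
Pitch = v∥·T = (5.62×10^4)(1.56×10^-5) = 0.876 m.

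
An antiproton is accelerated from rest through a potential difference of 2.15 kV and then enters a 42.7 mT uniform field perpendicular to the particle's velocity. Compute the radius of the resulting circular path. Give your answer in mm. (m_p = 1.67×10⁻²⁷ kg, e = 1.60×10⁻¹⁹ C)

r ≈ 157 mm

The kinetic energy gained is K = qV = (1×1.60×10^-19)(2150) = 3.44×10^-16 J.
v = √(2K/m) = 6.42×10^5 m/s.
r = mv/(qB) = (1.67×10^-27)(6.42×10^5) / [(1×1.60×10^-19)(0.0427)] = 0.157 m.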